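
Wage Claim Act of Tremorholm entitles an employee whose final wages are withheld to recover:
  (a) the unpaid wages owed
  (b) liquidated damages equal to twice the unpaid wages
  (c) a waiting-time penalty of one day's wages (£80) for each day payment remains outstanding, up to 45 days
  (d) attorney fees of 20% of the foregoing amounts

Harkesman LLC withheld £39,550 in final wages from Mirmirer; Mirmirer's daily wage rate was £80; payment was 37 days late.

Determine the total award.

Doubled: 2 × £39,550 = £79,100
Penalty days: min(37, 45) = 37
Waiting-time penalty: 37 × £80 = £2,960
Subtotal: £39,550 + £79,100 + £2,960 = £121,610
Attorney fees: 20% of £121,610 = £24,322
Total award: £121,610 + £24,322 = £145,932

Total award: £145,932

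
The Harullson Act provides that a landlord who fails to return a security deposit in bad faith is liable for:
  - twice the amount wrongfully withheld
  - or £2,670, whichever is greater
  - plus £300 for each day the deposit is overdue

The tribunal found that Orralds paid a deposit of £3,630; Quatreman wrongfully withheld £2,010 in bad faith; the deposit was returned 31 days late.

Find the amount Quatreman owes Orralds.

Doubled: 2 × £2,010 = £4,020
Minimum £2,670: £4,020 meets the minimum, no increase.
Late-return penalty: 31 × £300 = £9,300
Damages plus late penalty: £4,020 + £9,300 = £13,320

£13,320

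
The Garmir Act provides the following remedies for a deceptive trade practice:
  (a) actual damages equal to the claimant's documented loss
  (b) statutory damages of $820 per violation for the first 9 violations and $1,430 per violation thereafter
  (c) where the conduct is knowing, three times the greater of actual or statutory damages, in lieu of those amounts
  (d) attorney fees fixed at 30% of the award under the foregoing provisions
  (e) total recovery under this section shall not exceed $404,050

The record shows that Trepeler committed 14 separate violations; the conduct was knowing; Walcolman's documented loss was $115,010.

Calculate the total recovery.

$404,050

First 9 violations: 9 × $820 = $7,380
Remaining violations: (14 − 9) × $1,430 = $7,150
Statutory damages: $7,380 + $7,150 = $14,530
Greater of actual damages ($115,010) or statutory damages ($14,530): $115,010
Trebled: 3 × $115,010 = $345,030
Attorney fees: 30% of $345,030 = $103,509
Total before cap: $345,030 + $103,509 = $448,539
Cap at $404,050: $448,539 exceeds the cap → $404,050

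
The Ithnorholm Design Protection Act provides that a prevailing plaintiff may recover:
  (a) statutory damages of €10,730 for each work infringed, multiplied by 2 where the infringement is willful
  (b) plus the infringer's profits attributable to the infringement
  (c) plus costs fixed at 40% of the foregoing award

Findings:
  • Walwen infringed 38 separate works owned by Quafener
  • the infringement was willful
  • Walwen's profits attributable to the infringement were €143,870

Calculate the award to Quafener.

€1,343,090

Statutory damages: 38 × €10,730 = €407,740
Doubled: 2 × €407,740 = €815,480
Combined award: €815,480 + €143,870 = €959,350
Costs: 40% of €959,350 = €383,740
Award plus costs: €959,350 + €383,740 = €1,343,090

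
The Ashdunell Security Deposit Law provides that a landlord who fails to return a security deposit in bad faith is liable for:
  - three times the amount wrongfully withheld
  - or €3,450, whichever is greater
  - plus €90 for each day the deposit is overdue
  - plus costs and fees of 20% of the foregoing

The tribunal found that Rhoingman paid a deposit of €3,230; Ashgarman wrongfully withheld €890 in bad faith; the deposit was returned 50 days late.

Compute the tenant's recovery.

€9,540

Trebled: 3 × €890 = €2,670
Minimum €3,450: €2,670 is below the minimum → €3,450
Late-return penalty: 50 × €90 = €4,500
Damages plus late penalty: €3,450 + €4,500 = €7,950
Costs and fees: 20% of €7,950 = €1,590
Total recovery: €7,950 + €1,590 = €9,540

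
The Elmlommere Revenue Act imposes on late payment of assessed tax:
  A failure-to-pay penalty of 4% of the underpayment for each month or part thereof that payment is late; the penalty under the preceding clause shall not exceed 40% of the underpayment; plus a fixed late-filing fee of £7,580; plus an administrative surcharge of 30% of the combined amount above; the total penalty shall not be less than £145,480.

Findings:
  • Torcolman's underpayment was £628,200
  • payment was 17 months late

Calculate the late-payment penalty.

£336,518

Accrued rate: 4% × 17 = 68%, capped at 40% → 40%
Failure-to-pay penalty: 40% of £628,200 = £251,280
Penalty before surcharge: £251,280 + £7,580 = £258,860
Administrative surcharge: 30% of £258,860 = £77,658
Total penalty: £258,860 + £77,658 = £336,518
Minimum £145,480: £336,518 meets the minimum, no increase.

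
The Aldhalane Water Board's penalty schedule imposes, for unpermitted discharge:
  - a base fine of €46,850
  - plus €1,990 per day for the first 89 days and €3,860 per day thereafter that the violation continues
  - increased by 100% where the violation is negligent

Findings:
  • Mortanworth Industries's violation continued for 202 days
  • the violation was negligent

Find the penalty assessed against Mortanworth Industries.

€1,320,280

First 89 days: 89 × €1,990 = €177,110
Remaining days: (202 − 89) × €3,860 = €436,180
Per-day component: €177,110 + €436,180 = €613,290
Base plus per-day: €46,850 + €613,290 = €660,140
Enhancement: 100% of €660,140 = €660,140
Enhanced fine: €660,140 + €660,140 = €1,320,280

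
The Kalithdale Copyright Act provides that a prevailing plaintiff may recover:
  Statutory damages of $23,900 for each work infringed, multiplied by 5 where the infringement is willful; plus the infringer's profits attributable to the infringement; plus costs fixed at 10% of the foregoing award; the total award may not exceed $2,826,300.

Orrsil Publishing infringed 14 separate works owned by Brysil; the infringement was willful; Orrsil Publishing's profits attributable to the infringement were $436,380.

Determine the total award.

$2,320,318

Statutory damages: 14 × $23,900 = $334,600
Multiplied by 5: 5 × $334,600 = $1,673,000
Combined award: $1,673,000 + $436,380 = $2,109,380
Costs: 10% of $2,109,380 = $210,938
Award plus costs: $2,109,380 + $210,938 = $2,320,318
Cap at $2,826,300: $2,320,318 is within the cap, no reduction.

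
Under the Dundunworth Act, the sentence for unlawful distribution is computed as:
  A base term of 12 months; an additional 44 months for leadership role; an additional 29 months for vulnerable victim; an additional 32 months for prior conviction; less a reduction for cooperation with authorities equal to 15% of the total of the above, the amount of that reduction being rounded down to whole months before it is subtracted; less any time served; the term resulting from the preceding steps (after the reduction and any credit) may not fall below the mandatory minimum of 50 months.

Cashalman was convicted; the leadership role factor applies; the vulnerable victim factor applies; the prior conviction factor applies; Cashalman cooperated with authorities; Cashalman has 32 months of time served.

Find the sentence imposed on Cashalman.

68 months

Leadership role enhancement: +44 months
Vulnerable victim enhancement: +29 months
Prior conviction enhancement: +32 months
Adjusted term: 12 months + 44 months + 29 months + 32 months = 117 months
Cooperation with authorities reduction: 15% of 117 months = 17 months (rounded down)
After reduction: 117 − 17 = 100 months
Less time served: 100 months − 32 months = 68 months
Minimum 50 months: 68 months meets the minimum, no increase.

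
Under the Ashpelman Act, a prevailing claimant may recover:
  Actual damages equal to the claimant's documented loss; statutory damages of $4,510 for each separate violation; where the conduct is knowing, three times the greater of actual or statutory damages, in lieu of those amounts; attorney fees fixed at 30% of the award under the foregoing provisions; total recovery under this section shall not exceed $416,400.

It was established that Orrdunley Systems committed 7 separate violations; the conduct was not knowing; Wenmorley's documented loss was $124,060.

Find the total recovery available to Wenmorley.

$202,319

Statutory damages: 7 × $4,510 = $31,570
Conduct not knowing: the in-lieu enhancement does not apply.
Actual plus statutory damages: $124,060 + $31,570 = $155,630
Attorney fees: 30% of $155,630 = $46,689
Total before cap: $155,630 + $46,689 = $202,319
Cap at $416,400: $202,319 is within the cap, no reduction.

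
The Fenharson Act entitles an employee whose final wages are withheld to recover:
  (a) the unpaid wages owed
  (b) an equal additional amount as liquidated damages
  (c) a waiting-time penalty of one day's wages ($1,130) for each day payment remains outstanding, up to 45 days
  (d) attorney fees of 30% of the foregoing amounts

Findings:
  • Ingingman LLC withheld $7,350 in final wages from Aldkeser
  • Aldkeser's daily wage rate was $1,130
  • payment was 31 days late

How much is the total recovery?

$64,649

Liquidated damages (equal amount): $7,350
Penalty days: min(31, 45) = 31
Waiting-time penalty: 31 × $1,130 = $35,030
Subtotal: $7,350 + $7,350 + $35,030 = $49,730
Attorney fees: 30% of $49,730 = $14,919
Total award: $49,730 + $14,919 = $64,649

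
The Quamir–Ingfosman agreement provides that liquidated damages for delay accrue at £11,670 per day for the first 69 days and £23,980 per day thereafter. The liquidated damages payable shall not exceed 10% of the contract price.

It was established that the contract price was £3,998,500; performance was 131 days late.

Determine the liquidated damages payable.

First 69 days: 69 × £11,670 = £805,230
Remaining days: (131 − 69) × £23,980 = £1,486,760
Accrued per-day damages: £805,230 + £1,486,760 = £2,291,990
Cap: 10% of £3,998,500 = £399,850
Cap at £399,850: £2,291,990 exceeds the cap → £399,850

£399,850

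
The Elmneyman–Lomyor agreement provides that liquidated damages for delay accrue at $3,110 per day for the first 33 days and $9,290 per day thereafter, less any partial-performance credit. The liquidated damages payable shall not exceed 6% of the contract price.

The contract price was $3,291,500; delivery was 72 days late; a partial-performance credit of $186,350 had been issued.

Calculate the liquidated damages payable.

First 33 days: 33 × $3,110 = $102,630
Remaining days: (72 − 33) × $9,290 = $362,310
Accrued per-day damages: $102,630 + $362,310 = $464,940
Less partial-performance credit: $464,940 − $186,350 = $278,590
Cap: 6% of $3,291,500 = $197,490
Cap at $197,490: $278,590 exceeds the cap → $197,490

$197,490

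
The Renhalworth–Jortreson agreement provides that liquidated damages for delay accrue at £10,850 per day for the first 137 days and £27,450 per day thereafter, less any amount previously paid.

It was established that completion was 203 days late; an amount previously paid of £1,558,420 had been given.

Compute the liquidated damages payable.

Liquidated damages: £1,739,730

First 137 days: 137 × £10,850 = £1,486,450
Remaining days: (203 − 137) × £27,450 = £1,811,700
Accrued per-day damages: £1,486,450 + £1,811,700 = £3,298,150
Less amount previously paid: £3,298,150 − £1,558,420 = £1,739,730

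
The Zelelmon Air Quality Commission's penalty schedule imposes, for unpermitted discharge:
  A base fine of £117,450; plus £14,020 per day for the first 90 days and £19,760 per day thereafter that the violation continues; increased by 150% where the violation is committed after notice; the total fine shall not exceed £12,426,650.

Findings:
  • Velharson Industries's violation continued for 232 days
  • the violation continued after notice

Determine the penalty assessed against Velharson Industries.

Civil penalty: £10,462,925

First 90 days: 90 × £14,020 = £1,261,800
Remaining days: (232 − 90) × £19,760 = £2,805,920
Per-day component: £1,261,800 + £2,805,920 = £4,067,720
Base plus per-day: £117,450 + £4,067,720 = £4,185,170
Enhancement: 150% of £4,185,170 = £6,277,755
Enhanced fine: £4,185,170 + £6,277,755 = £10,462,925
Cap at £12,426,650: £10,462,925 is within the cap, no reduction.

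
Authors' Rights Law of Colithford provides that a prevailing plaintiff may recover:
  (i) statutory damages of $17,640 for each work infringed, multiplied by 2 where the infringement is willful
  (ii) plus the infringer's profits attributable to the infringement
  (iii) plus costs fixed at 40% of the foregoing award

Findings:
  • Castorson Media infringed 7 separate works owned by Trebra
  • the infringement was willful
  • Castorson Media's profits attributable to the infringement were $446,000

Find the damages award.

Award: $970,144

Statutory damages: 7 × $17,640 = $123,480
Doubled: 2 × $123,480 = $246,960
Combined award: $246,960 + $446,000 = $692,960
Costs: 40% of $692,960 = $277,184
Award plus costs: $692,960 + $277,184 = $970,144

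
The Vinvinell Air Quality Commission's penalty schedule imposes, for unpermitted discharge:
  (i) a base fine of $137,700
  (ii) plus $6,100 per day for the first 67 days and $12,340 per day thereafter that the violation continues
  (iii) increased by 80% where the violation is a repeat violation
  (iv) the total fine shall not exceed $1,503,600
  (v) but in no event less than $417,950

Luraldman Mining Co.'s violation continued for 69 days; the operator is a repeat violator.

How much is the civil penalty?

$1,027,944

First 67 days: 67 × $6,100 = $408,700
Remaining days: (69 − 67) × $12,340 = $24,680
Per-day component: $408,700 + $24,680 = $433,380
Base plus per-day: $137,700 + $433,380 = $571,080
Enhancement: 80% of $571,080 = $456,864
Enhanced fine: $571,080 + $456,864 = $1,027,944
Cap at $1,503,600: $1,027,944 is within the cap, no reduction.
Minimum $417,950: $1,027,944 meets the minimum, no increase.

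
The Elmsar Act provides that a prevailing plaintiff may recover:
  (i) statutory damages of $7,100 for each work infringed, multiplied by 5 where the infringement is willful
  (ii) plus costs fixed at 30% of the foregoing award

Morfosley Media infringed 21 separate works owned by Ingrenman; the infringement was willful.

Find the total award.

$969,150

Statutory damages: 21 × $7,100 = $149,100
Multiplied by 5: 5 × $149,100 = $745,500
Costs: 30% of $745,500 = $223,650
Award plus costs: $745,500 + $223,650 = $969,150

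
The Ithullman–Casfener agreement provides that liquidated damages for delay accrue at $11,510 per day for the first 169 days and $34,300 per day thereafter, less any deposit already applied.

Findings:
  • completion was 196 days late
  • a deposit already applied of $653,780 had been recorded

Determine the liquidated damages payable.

$2,217,510

First 169 days: 169 × $11,510 = $1,945,190
Remaining days: (196 − 169) × $34,300 = $926,100
Accrued per-day damages: $1,945,190 + $926,100 = $2,871,290
Less deposit already applied: $2,871,290 − $653,780 = $2,217,510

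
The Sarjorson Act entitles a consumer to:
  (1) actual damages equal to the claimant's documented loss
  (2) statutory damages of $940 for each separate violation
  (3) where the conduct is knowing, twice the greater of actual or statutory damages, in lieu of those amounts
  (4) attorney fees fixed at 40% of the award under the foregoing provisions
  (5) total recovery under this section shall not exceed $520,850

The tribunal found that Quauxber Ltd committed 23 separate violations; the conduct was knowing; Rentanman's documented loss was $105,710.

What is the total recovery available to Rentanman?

Total recovery: $295,988

Statutory damages: 23 × $940 = $21,620
Greater of actual damages ($105,710) or statutory damages ($21,620): $105,710
Doubled: 2 × $105,710 = $211,420
Attorney fees: 40% of $211,420 = $84,568
Total before cap: $211,420 + $84,568 = $295,988
Cap at $520,850: $295,988 is within the cap, no reduction.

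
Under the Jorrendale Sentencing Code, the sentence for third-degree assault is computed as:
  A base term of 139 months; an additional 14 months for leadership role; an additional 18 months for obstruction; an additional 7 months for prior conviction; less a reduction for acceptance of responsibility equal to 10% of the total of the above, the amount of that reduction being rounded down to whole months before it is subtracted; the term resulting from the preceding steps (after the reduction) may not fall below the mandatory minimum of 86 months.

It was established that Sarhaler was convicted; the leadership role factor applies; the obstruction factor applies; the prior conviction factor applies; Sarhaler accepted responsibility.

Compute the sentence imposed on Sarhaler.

161 months

Leadership role enhancement: +14 months
Obstruction enhancement: +18 months
Prior conviction enhancement: +7 months
Adjusted term: 139 months + 14 months + 18 months + 7 months = 178 months
Acceptance of responsibility reduction: 10% of 178 months = 17 months (rounded down)
After reduction: 178 − 17 = 161 months
Minimum 86 months: 161 months meets the minimum, no increase.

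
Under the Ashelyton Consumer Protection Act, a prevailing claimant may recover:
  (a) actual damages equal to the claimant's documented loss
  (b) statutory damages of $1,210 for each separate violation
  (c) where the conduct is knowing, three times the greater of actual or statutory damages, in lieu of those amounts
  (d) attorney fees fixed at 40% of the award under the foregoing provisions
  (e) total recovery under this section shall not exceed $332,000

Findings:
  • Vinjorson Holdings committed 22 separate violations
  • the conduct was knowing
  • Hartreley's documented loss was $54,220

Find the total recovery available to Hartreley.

Statutory damages: 22 × $1,210 = $26,620
Greater of actual damages ($54,220) or statutory damages ($26,620): $54,220
Trebled: 3 × $54,220 = $162,660
Attorney fees: 40% of $162,660 = $65,064
Total before cap: $162,660 + $65,064 = $227,724
Cap at $332,000: $227,724 is within the cap, no reduction.

Total recovery: $227,724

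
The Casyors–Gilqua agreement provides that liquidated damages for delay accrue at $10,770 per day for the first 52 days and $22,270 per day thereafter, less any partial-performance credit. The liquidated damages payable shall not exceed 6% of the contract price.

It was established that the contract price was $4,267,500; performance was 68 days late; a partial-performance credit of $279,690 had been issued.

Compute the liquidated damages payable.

First 52 days: 52 × $10,770 = $560,040
Remaining days: (68 − 52) × $22,270 = $356,320
Accrued per-day damages: $560,040 + $356,320 = $916,360
Less partial-performance credit: $916,360 − $279,690 = $636,670
Cap: 6% of $4,267,500 = $256,050
Cap at $256,050: $636,670 exceeds the cap → $256,050

$256,050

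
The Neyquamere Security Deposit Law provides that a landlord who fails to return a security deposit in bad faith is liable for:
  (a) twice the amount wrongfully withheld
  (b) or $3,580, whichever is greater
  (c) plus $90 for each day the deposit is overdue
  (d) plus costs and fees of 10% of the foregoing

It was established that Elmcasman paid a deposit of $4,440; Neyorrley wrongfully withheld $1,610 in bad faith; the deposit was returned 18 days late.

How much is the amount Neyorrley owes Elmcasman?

Doubled: 2 × $1,610 = $3,220
Minimum $3,580: $3,220 is below the minimum → $3,580
Late-return penalty: 18 × $90 = $1,620
Damages plus late penalty: $3,580 + $1,620 = $5,200
Costs and fees: 10% of $5,200 = $520
Total recovery: $5,200 + $520 = $5,720

$5,720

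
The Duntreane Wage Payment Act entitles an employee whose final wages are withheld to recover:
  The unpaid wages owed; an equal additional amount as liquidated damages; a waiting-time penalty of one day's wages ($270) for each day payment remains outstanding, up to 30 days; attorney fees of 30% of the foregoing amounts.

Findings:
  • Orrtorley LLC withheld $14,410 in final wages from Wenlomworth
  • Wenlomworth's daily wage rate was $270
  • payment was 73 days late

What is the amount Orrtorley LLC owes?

$47,996

Liquidated damages (equal amount): $14,410
Penalty days: min(73, 30) = 30
Waiting-time penalty: 30 × $270 = $8,100
Subtotal: $14,410 + $14,410 + $8,100 = $36,920
Attorney fees: 30% of $36,920 = $11,076
Total award: $36,920 + $11,076 = $47,996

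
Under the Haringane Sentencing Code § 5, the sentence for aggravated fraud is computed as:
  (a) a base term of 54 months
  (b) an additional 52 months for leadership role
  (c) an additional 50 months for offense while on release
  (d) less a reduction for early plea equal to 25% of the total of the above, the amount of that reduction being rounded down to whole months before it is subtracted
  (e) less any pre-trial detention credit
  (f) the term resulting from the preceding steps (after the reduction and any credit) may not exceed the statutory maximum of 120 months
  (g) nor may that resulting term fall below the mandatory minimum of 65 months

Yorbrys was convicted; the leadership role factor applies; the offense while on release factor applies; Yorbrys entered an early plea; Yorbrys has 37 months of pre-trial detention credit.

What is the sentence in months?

Leadership role enhancement: +52 months
Offense while on release enhancement: +50 months
Adjusted term: 54 months + 52 months + 50 months = 156 months
Early plea reduction: 25% of 156 months = 39 months (rounded down)
After reduction: 156 − 39 = 117 months
Less pre-trial detention credit: 117 months − 37 months = 80 months
Cap at 120 months: 80 months is within the cap, no reduction.
Minimum 65 months: 80 months meets the minimum, no increase.

80 months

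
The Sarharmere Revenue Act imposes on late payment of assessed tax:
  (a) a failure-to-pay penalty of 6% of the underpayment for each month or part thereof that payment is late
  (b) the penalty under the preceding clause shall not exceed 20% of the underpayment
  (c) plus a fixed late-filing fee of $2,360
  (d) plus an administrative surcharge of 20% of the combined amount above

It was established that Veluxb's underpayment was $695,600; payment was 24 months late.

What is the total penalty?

$169,776

Accrued rate: 6% × 24 = 144%, capped at 20% → 20%
Failure-to-pay penalty: 20% of $695,600 = $139,120
Penalty before surcharge: $139,120 + $2,360 = $141,480
Administrative surcharge: 20% of $141,480 = $28,296
Total penalty: $141,480 + $28,296 = $169,776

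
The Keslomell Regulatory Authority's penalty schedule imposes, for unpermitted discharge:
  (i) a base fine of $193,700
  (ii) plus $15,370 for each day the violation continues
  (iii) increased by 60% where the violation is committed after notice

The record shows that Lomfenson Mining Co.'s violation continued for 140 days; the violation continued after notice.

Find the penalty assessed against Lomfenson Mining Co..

Per-day component: 140 × $15,370 = $2,151,800
Base plus per-day: $193,700 + $2,151,800 = $2,345,500
Enhancement: 60% of $2,345,500 = $1,407,300
Enhanced fine: $2,345,500 + $1,407,300 = $3,752,800

$3,752,800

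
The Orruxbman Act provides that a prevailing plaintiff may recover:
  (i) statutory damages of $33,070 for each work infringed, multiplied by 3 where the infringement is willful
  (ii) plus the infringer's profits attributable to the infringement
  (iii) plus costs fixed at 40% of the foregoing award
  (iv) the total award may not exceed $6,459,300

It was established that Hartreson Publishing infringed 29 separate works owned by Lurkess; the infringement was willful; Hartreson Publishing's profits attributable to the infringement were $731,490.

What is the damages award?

$5,052,012

Statutory damages: 29 × $33,070 = $959,030
Trebled: 3 × $959,030 = $2,877,090
Combined award: $2,877,090 + $731,490 = $3,608,580
Costs: 40% of $3,608,580 = $1,443,432
Award plus costs: $3,608,580 + $1,443,432 = $5,052,012
Cap at $6,459,300: $5,052,012 is within the cap, no reduction.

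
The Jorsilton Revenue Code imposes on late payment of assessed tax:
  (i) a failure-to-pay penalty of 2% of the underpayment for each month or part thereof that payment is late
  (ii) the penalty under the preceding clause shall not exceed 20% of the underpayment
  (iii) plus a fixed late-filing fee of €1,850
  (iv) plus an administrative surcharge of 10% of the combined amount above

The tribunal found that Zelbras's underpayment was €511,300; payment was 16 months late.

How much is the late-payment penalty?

€114,521

Accrued rate: 2% × 16 = 32%, capped at 20% → 20%
Failure-to-pay penalty: 20% of €511,300 = €102,260
Penalty before surcharge: €102,260 + €1,850 = €104,110
Administrative surcharge: 10% of €104,110 = €10,411
Total penalty: €104,110 + €10,411 = €114,521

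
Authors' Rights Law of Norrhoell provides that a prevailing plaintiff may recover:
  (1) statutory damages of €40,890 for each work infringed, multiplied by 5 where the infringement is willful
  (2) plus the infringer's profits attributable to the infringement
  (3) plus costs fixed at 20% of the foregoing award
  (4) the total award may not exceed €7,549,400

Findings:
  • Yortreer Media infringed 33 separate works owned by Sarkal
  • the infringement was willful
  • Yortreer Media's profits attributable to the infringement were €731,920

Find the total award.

€7,549,400

Statutory damages: 33 × €40,890 = €1,349,370
Multiplied by 5: 5 × €1,349,370 = €6,746,850
Combined award: €6,746,850 + €731,920 = €7,478,770
Costs: 20% of €7,478,770 = €1,495,754
Award plus costs: €7,478,770 + €1,495,754 = €8,974,524
Cap at €7,549,400: €8,974,524 exceeds the cap → €7,549,400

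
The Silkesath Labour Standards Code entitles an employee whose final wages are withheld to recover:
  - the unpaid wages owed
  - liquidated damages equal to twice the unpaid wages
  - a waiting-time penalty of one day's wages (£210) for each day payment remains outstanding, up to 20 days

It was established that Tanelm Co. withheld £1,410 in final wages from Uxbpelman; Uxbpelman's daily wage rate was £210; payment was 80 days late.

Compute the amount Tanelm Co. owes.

Doubled: 2 × £1,410 = £2,820
Penalty days: min(80, 20) = 20
Waiting-time penalty: 20 × £210 = £4,200
Total award: £1,410 + £2,820 + £4,200 = £8,430

Total award: £8,430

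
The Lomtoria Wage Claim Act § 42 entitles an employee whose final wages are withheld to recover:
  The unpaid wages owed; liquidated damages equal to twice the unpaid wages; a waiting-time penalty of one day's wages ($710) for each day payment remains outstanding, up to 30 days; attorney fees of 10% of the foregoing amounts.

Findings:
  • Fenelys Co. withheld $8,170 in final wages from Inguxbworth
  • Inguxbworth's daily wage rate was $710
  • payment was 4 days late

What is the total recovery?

Doubled: 2 × $8,170 = $16,340
Penalty days: min(4, 30) = 4
Waiting-time penalty: 4 × $710 = $2,840
Subtotal: $8,170 + $16,340 + $2,840 = $27,350
Attorney fees: 10% of $27,350 = $2,735
Total award: $27,350 + $2,735 = $30,085

Total award: $30,085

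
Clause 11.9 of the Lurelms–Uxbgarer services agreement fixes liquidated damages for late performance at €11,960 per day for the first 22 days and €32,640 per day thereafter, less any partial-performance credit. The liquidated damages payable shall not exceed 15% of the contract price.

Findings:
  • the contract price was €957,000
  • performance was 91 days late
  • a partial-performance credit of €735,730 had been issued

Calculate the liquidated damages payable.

First 22 days: 22 × €11,960 = €263,120
Remaining days: (91 − 22) × €32,640 = €2,252,160
Accrued per-day damages: €263,120 + €2,252,160 = €2,515,280
Less partial-performance credit: €2,515,280 − €735,730 = €1,779,550
Cap: 15% of €957,000 = €143,550
Cap at €143,550: €1,779,550 exceeds the cap → €143,550

€143,550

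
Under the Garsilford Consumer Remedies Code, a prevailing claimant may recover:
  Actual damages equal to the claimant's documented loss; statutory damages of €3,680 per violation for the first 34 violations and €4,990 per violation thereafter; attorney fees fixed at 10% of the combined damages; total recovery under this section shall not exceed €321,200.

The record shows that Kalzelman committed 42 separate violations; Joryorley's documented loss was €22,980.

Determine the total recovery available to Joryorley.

First 34 violations: 34 × €3,680 = €125,120
Remaining violations: (42 − 34) × €4,990 = €39,920
Statutory damages: €125,120 + €39,920 = €165,040
Combined damages: €22,980 + €165,040 = €188,020
Attorney fees: 10% of €188,020 = €18,802
Total before cap: €188,020 + €18,802 = €206,822
Cap at €321,200: €206,822 is within the cap, no reduction.

€206,822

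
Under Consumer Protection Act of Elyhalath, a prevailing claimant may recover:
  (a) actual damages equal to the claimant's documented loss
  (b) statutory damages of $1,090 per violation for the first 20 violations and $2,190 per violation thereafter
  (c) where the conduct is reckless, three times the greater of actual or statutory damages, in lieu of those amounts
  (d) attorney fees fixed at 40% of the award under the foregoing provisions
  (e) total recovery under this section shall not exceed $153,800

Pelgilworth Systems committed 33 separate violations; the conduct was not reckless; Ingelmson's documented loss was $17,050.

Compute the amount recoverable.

First 20 violations: 20 × $1,090 = $21,800
Remaining violations: (33 − 20) × $2,190 = $28,470
Statutory damages: $21,800 + $28,470 = $50,270
Conduct not reckless: the in-lieu enhancement does not apply.
Actual plus statutory damages: $17,050 + $50,270 = $67,320
Attorney fees: 40% of $67,320 = $26,928
Total before cap: $67,320 + $26,928 = $94,248
Cap at $153,800: $94,248 is within the cap, no reduction.

$94,248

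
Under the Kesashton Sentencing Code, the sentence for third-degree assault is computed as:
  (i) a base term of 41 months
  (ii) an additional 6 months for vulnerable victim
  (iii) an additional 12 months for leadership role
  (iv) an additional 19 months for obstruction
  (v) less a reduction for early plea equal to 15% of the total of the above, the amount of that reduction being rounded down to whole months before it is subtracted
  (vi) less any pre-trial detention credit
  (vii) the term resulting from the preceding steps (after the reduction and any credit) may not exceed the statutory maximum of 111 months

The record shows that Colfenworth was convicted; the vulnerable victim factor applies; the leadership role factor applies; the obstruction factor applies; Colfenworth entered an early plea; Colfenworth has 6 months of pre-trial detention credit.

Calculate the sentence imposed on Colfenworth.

61 months

Vulnerable victim enhancement: +6 months
Leadership role enhancement: +12 months
Obstruction enhancement: +19 months
Adjusted term: 41 months + 6 months + 12 months + 19 months = 78 months
Early plea reduction: 15% of 78 months = 11 months (rounded down)
After reduction: 78 − 11 = 67 months
Less pre-trial detention credit: 67 months − 6 months = 61 months
Cap at 111 months: 61 months is within the cap, no reduction.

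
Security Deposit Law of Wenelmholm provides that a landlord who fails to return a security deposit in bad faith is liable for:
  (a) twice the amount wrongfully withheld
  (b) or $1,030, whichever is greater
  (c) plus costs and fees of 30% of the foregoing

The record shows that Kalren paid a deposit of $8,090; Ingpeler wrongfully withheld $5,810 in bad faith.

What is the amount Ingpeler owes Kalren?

$15,106

Doubled: 2 × $5,810 = $11,620
Minimum $1,030: $11,620 meets the minimum, no increase.
Costs and fees: 30% of $11,620 = $3,486
Total recovery: $11,620 + $3,486 = $15,106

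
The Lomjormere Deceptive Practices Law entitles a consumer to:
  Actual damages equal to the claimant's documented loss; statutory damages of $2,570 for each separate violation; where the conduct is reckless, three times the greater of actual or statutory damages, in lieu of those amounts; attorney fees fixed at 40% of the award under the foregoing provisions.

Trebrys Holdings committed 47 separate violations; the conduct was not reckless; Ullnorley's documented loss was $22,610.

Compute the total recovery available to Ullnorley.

$200,760

Statutory damages: 47 × $2,570 = $120,790
Conduct not reckless: the in-lieu enhancement does not apply.
Actual plus statutory damages: $22,610 + $120,790 = $143,400
Attorney fees: 40% of $143,400 = $57,360
Total recovery: $143,400 + $57,360 = $200,760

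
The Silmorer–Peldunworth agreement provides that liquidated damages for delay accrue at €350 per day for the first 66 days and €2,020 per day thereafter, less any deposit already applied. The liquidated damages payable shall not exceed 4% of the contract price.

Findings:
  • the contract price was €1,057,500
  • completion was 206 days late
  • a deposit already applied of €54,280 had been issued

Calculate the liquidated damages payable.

Liquidated damages: €42,300

First 66 days: 66 × €350 = €23,100
Remaining days: (206 − 66) × €2,020 = €282,800
Accrued per-day damages: €23,100 + €282,800 = €305,900
Less deposit already applied: €305,900 − €54,280 = €251,620
Cap: 4% of €1,057,500 = €42,300
Cap at €42,300: €251,620 exceeds the cap → €42,300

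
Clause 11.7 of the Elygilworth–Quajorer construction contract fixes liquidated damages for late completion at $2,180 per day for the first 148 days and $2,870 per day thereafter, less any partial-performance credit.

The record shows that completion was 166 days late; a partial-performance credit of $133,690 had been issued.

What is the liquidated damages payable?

Liquidated damages: $240,610

First 148 days: 148 × $2,180 = $322,640
Remaining days: (166 − 148) × $2,870 = $51,660
Accrued per-day damages: $322,640 + $51,660 = $374,300
Less partial-performance credit: $374,300 − $133,690 = $240,610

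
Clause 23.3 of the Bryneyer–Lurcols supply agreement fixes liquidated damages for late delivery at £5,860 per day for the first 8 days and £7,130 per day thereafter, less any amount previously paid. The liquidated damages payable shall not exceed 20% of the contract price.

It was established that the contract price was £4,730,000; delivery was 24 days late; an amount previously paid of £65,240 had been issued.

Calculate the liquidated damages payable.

First 8 days: 8 × £5,860 = £46,880
Remaining days: (24 − 8) × £7,130 = £114,080
Accrued per-day damages: £46,880 + £114,080 = £160,960
Less amount previously paid: £160,960 − £65,240 = £95,720
Cap: 20% of £4,730,000 = £946,000
Cap at £946,000: £95,720 is within the cap, no reduction.

Liquidated damages: £95,720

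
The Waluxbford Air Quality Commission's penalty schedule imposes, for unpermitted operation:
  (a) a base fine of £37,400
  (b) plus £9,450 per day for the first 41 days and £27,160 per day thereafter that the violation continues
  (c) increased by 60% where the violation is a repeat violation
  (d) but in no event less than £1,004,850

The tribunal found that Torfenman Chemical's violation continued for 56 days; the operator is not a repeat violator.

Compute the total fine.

First 41 days: 41 × £9,450 = £387,450
Remaining days: (56 − 41) × £27,160 = £407,400
Per-day component: £387,450 + £407,400 = £794,850
Base plus per-day: £37,400 + £794,850 = £832,250
The operator is not a repeat violator: no 60% increase.
Minimum £1,004,850: £832,250 is below the minimum → £1,004,850

Civil penalty: £1,004,850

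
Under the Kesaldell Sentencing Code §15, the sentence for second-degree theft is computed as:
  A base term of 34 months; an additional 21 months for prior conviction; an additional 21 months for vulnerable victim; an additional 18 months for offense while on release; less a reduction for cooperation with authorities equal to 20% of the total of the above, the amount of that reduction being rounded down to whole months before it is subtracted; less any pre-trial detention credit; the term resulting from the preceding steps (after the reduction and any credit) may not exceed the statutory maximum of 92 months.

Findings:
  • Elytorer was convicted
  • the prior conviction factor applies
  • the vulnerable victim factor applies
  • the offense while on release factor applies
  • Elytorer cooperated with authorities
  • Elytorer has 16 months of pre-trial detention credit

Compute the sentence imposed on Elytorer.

Prior conviction enhancement: +21 months
Vulnerable victim enhancement: +21 months
Offense while on release enhancement: +18 months
Adjusted term: 34 months + 21 months + 21 months + 18 months = 94 months
Cooperation with authorities reduction: 20% of 94 months = 18 months (rounded down)
After reduction: 94 − 18 = 76 months
Less pre-trial detention credit: 76 months − 16 months = 60 months
Cap at 92 months: 60 months is within the cap, no reduction.

60 months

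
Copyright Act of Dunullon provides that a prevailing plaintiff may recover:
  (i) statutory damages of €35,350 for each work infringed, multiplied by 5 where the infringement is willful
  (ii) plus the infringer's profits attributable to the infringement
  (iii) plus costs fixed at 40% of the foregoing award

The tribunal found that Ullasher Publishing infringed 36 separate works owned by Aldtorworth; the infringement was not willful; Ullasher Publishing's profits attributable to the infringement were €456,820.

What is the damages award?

Award: €2,421,188

Statutory damages: 36 × €35,350 = €1,272,600
Infringement not willful: no ×5 enhancement.
Combined award: €1,272,600 + €456,820 = €1,729,420
Costs: 40% of €1,729,420 = €691,768
Award plus costs: €1,729,420 + €691,768 = €2,421,188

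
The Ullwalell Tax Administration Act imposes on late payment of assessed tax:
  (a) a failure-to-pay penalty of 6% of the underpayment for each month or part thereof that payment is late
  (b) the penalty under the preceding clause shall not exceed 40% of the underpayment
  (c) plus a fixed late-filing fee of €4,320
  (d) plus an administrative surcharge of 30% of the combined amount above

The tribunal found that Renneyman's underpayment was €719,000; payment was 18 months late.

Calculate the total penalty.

Penalty: €379,496

Accrued rate: 6% × 18 = 108%, capped at 40% → 40%
Failure-to-pay penalty: 40% of €719,000 = €287,600
Penalty before surcharge: €287,600 + €4,320 = €291,920
Administrative surcharge: 30% of €291,920 = €87,576
Total penalty: €291,920 + €87,576 = €379,496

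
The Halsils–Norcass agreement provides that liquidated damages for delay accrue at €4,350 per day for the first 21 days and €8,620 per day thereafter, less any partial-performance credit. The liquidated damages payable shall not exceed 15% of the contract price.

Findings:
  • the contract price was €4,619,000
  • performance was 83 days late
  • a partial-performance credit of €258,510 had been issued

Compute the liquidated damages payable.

First 21 days: 21 × €4,350 = €91,350
Remaining days: (83 − 21) × €8,620 = €534,440
Accrued per-day damages: €91,350 + €534,440 = €625,790
Less partial-performance credit: €625,790 − €258,510 = €367,280
Cap: 15% of €4,619,000 = €692,850
Cap at €692,850: €367,280 is within the cap, no reduction.

€367,280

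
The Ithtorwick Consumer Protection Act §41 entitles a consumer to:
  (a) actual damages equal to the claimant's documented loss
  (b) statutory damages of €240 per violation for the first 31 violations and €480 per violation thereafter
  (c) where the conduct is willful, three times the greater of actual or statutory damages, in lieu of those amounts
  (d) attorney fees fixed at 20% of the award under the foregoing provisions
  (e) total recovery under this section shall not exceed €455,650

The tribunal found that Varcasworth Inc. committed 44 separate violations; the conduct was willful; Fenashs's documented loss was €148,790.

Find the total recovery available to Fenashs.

€455,650

First 31 violations: 31 × €240 = €7,440
Remaining violations: (44 − 31) × €480 = €6,240
Statutory damages: €7,440 + €6,240 = €13,680
Greater of actual damages (€148,790) or statutory damages (€13,680): €148,790
Trebled: 3 × €148,790 = €446,370
Attorney fees: 20% of €446,370 = €89,274
Total before cap: €446,370 + €89,274 = €535,644
Cap at €455,650: €535,644 exceeds the cap → €455,650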